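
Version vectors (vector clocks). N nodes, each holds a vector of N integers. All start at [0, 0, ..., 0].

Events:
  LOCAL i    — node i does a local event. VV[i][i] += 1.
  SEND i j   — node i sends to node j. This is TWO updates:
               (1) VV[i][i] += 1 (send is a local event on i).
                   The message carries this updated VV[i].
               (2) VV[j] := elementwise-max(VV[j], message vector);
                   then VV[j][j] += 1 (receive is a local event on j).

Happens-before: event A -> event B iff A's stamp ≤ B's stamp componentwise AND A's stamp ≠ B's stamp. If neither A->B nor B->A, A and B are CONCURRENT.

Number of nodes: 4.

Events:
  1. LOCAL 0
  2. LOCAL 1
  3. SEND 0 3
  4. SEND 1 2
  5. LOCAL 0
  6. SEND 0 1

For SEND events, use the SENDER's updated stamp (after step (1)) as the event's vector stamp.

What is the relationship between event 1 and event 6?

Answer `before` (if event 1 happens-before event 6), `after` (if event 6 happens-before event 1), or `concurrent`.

Answer: before

Derivation:
Initial: VV[0]=[0, 0, 0, 0]
Initial: VV[1]=[0, 0, 0, 0]
Initial: VV[2]=[0, 0, 0, 0]
Initial: VV[3]=[0, 0, 0, 0]
Event 1: LOCAL 0: VV[0][0]++ -> VV[0]=[1, 0, 0, 0]
Event 2: LOCAL 1: VV[1][1]++ -> VV[1]=[0, 1, 0, 0]
Event 3: SEND 0->3: VV[0][0]++ -> VV[0]=[2, 0, 0, 0], msg_vec=[2, 0, 0, 0]; VV[3]=max(VV[3],msg_vec) then VV[3][3]++ -> VV[3]=[2, 0, 0, 1]
Event 4: SEND 1->2: VV[1][1]++ -> VV[1]=[0, 2, 0, 0], msg_vec=[0, 2, 0, 0]; VV[2]=max(VV[2],msg_vec) then VV[2][2]++ -> VV[2]=[0, 2, 1, 0]
Event 5: LOCAL 0: VV[0][0]++ -> VV[0]=[3, 0, 0, 0]
Event 6: SEND 0->1: VV[0][0]++ -> VV[0]=[4, 0, 0, 0], msg_vec=[4, 0, 0, 0]; VV[1]=max(VV[1],msg_vec) then VV[1][1]++ -> VV[1]=[4, 3, 0, 0]
Event 1 stamp: [1, 0, 0, 0]
Event 6 stamp: [4, 0, 0, 0]
[1, 0, 0, 0] <= [4, 0, 0, 0]? True
[4, 0, 0, 0] <= [1, 0, 0, 0]? False
Relation: before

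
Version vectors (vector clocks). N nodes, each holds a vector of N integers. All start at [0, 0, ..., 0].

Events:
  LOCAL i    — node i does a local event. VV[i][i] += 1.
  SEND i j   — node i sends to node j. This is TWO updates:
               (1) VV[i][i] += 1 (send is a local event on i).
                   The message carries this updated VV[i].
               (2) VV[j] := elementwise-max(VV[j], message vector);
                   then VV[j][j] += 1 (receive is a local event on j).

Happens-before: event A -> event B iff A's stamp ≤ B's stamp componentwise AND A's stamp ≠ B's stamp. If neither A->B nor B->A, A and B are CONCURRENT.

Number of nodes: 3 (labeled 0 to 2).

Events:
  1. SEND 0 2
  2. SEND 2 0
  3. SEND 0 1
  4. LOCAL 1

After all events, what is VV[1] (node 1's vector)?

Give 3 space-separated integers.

Initial: VV[0]=[0, 0, 0]
Initial: VV[1]=[0, 0, 0]
Initial: VV[2]=[0, 0, 0]
Event 1: SEND 0->2: VV[0][0]++ -> VV[0]=[1, 0, 0], msg_vec=[1, 0, 0]; VV[2]=max(VV[2],msg_vec) then VV[2][2]++ -> VV[2]=[1, 0, 1]
Event 2: SEND 2->0: VV[2][2]++ -> VV[2]=[1, 0, 2], msg_vec=[1, 0, 2]; VV[0]=max(VV[0],msg_vec) then VV[0][0]++ -> VV[0]=[2, 0, 2]
Event 3: SEND 0->1: VV[0][0]++ -> VV[0]=[3, 0, 2], msg_vec=[3, 0, 2]; VV[1]=max(VV[1],msg_vec) then VV[1][1]++ -> VV[1]=[3, 1, 2]
Event 4: LOCAL 1: VV[1][1]++ -> VV[1]=[3, 2, 2]
Final vectors: VV[0]=[3, 0, 2]; VV[1]=[3, 2, 2]; VV[2]=[1, 0, 2]

Answer: 3 2 2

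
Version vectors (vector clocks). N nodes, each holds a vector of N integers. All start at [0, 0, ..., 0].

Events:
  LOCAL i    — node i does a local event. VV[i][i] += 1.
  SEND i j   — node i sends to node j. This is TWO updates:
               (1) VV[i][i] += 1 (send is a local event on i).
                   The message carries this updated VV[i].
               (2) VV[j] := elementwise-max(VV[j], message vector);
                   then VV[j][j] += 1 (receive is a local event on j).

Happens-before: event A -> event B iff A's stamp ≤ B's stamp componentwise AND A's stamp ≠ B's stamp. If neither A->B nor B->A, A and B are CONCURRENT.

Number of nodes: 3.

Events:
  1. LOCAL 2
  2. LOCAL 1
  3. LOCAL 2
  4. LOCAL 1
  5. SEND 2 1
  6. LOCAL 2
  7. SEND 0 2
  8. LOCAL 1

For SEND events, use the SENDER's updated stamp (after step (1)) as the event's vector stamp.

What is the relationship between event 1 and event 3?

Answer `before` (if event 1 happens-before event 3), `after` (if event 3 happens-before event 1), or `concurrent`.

Answer: before

Derivation:
Initial: VV[0]=[0, 0, 0]
Initial: VV[1]=[0, 0, 0]
Initial: VV[2]=[0, 0, 0]
Event 1: LOCAL 2: VV[2][2]++ -> VV[2]=[0, 0, 1]
Event 2: LOCAL 1: VV[1][1]++ -> VV[1]=[0, 1, 0]
Event 3: LOCAL 2: VV[2][2]++ -> VV[2]=[0, 0, 2]
Event 4: LOCAL 1: VV[1][1]++ -> VV[1]=[0, 2, 0]
Event 5: SEND 2->1: VV[2][2]++ -> VV[2]=[0, 0, 3], msg_vec=[0, 0, 3]; VV[1]=max(VV[1],msg_vec) then VV[1][1]++ -> VV[1]=[0, 3, 3]
Event 6: LOCAL 2: VV[2][2]++ -> VV[2]=[0, 0, 4]
Event 7: SEND 0->2: VV[0][0]++ -> VV[0]=[1, 0, 0], msg_vec=[1, 0, 0]; VV[2]=max(VV[2],msg_vec) then VV[2][2]++ -> VV[2]=[1, 0, 5]
Event 8: LOCAL 1: VV[1][1]++ -> VV[1]=[0, 4, 3]
Event 1 stamp: [0, 0, 1]
Event 3 stamp: [0, 0, 2]
[0, 0, 1] <= [0, 0, 2]? True
[0, 0, 2] <= [0, 0, 1]? False
Relation: before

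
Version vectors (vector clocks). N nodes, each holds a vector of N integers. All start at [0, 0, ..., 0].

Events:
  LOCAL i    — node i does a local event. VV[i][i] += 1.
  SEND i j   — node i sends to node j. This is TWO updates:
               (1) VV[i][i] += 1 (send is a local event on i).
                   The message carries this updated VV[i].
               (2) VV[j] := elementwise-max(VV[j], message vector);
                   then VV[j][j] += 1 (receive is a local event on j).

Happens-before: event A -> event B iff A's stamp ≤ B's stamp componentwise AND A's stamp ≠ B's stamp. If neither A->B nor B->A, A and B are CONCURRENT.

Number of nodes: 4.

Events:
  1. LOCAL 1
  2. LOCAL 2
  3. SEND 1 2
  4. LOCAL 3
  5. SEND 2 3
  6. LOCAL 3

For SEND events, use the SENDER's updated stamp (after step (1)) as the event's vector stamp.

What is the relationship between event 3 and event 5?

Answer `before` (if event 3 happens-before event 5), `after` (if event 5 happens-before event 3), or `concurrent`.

Initial: VV[0]=[0, 0, 0, 0]
Initial: VV[1]=[0, 0, 0, 0]
Initial: VV[2]=[0, 0, 0, 0]
Initial: VV[3]=[0, 0, 0, 0]
Event 1: LOCAL 1: VV[1][1]++ -> VV[1]=[0, 1, 0, 0]
Event 2: LOCAL 2: VV[2][2]++ -> VV[2]=[0, 0, 1, 0]
Event 3: SEND 1->2: VV[1][1]++ -> VV[1]=[0, 2, 0, 0], msg_vec=[0, 2, 0, 0]; VV[2]=max(VV[2],msg_vec) then VV[2][2]++ -> VV[2]=[0, 2, 2, 0]
Event 4: LOCAL 3: VV[3][3]++ -> VV[3]=[0, 0, 0, 1]
Event 5: SEND 2->3: VV[2][2]++ -> VV[2]=[0, 2, 3, 0], msg_vec=[0, 2, 3, 0]; VV[3]=max(VV[3],msg_vec) then VV[3][3]++ -> VV[3]=[0, 2, 3, 2]
Event 6: LOCAL 3: VV[3][3]++ -> VV[3]=[0, 2, 3, 3]
Event 3 stamp: [0, 2, 0, 0]
Event 5 stamp: [0, 2, 3, 0]
[0, 2, 0, 0] <= [0, 2, 3, 0]? True
[0, 2, 3, 0] <= [0, 2, 0, 0]? False
Relation: before

Answer: before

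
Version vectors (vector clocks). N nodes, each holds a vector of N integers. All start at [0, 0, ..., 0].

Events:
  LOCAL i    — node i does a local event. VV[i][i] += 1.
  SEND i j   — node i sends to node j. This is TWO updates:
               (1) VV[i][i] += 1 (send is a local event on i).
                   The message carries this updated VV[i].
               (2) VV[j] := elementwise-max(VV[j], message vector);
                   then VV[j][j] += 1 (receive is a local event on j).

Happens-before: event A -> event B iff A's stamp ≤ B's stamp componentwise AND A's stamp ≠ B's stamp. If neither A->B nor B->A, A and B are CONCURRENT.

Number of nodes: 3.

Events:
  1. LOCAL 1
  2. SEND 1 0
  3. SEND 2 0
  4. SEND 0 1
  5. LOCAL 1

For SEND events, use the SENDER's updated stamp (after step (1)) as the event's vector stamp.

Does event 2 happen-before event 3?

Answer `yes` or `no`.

Answer: no

Derivation:
Initial: VV[0]=[0, 0, 0]
Initial: VV[1]=[0, 0, 0]
Initial: VV[2]=[0, 0, 0]
Event 1: LOCAL 1: VV[1][1]++ -> VV[1]=[0, 1, 0]
Event 2: SEND 1->0: VV[1][1]++ -> VV[1]=[0, 2, 0], msg_vec=[0, 2, 0]; VV[0]=max(VV[0],msg_vec) then VV[0][0]++ -> VV[0]=[1, 2, 0]
Event 3: SEND 2->0: VV[2][2]++ -> VV[2]=[0, 0, 1], msg_vec=[0, 0, 1]; VV[0]=max(VV[0],msg_vec) then VV[0][0]++ -> VV[0]=[2, 2, 1]
Event 4: SEND 0->1: VV[0][0]++ -> VV[0]=[3, 2, 1], msg_vec=[3, 2, 1]; VV[1]=max(VV[1],msg_vec) then VV[1][1]++ -> VV[1]=[3, 3, 1]
Event 5: LOCAL 1: VV[1][1]++ -> VV[1]=[3, 4, 1]
Event 2 stamp: [0, 2, 0]
Event 3 stamp: [0, 0, 1]
[0, 2, 0] <= [0, 0, 1]? False. Equal? False. Happens-before: False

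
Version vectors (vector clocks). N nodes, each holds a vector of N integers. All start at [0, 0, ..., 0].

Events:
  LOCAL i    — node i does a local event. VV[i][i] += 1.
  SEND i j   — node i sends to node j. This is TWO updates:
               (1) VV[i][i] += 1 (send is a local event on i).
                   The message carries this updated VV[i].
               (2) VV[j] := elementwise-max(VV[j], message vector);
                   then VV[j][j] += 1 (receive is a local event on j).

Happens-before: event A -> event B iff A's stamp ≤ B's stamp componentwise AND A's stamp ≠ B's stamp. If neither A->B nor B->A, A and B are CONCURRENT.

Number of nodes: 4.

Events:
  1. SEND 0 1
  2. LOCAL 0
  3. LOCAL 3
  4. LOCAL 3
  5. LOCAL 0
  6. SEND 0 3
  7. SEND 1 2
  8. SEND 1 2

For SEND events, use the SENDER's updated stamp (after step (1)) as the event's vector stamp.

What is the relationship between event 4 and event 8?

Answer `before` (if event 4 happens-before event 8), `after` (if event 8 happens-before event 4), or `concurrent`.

Initial: VV[0]=[0, 0, 0, 0]
Initial: VV[1]=[0, 0, 0, 0]
Initial: VV[2]=[0, 0, 0, 0]
Initial: VV[3]=[0, 0, 0, 0]
Event 1: SEND 0->1: VV[0][0]++ -> VV[0]=[1, 0, 0, 0], msg_vec=[1, 0, 0, 0]; VV[1]=max(VV[1],msg_vec) then VV[1][1]++ -> VV[1]=[1, 1, 0, 0]
Event 2: LOCAL 0: VV[0][0]++ -> VV[0]=[2, 0, 0, 0]
Event 3: LOCAL 3: VV[3][3]++ -> VV[3]=[0, 0, 0, 1]
Event 4: LOCAL 3: VV[3][3]++ -> VV[3]=[0, 0, 0, 2]
Event 5: LOCAL 0: VV[0][0]++ -> VV[0]=[3, 0, 0, 0]
Event 6: SEND 0->3: VV[0][0]++ -> VV[0]=[4, 0, 0, 0], msg_vec=[4, 0, 0, 0]; VV[3]=max(VV[3],msg_vec) then VV[3][3]++ -> VV[3]=[4, 0, 0, 3]
Event 7: SEND 1->2: VV[1][1]++ -> VV[1]=[1, 2, 0, 0], msg_vec=[1, 2, 0, 0]; VV[2]=max(VV[2],msg_vec) then VV[2][2]++ -> VV[2]=[1, 2, 1, 0]
Event 8: SEND 1->2: VV[1][1]++ -> VV[1]=[1, 3, 0, 0], msg_vec=[1, 3, 0, 0]; VV[2]=max(VV[2],msg_vec) then VV[2][2]++ -> VV[2]=[1, 3, 2, 0]
Event 4 stamp: [0, 0, 0, 2]
Event 8 stamp: [1, 3, 0, 0]
[0, 0, 0, 2] <= [1, 3, 0, 0]? False
[1, 3, 0, 0] <= [0, 0, 0, 2]? False
Relation: concurrent

Answer: concurrent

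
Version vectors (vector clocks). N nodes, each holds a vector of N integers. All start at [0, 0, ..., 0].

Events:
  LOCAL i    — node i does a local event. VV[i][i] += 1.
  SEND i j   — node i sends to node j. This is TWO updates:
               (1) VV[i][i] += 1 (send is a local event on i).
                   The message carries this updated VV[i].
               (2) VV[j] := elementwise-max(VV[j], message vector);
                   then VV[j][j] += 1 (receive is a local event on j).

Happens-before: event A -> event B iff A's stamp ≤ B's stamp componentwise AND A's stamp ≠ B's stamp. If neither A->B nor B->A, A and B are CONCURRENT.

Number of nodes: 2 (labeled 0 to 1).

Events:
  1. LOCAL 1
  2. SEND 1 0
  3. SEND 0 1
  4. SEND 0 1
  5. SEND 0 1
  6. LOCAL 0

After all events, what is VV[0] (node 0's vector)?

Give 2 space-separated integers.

Initial: VV[0]=[0, 0]
Initial: VV[1]=[0, 0]
Event 1: LOCAL 1: VV[1][1]++ -> VV[1]=[0, 1]
Event 2: SEND 1->0: VV[1][1]++ -> VV[1]=[0, 2], msg_vec=[0, 2]; VV[0]=max(VV[0],msg_vec) then VV[0][0]++ -> VV[0]=[1, 2]
Event 3: SEND 0->1: VV[0][0]++ -> VV[0]=[2, 2], msg_vec=[2, 2]; VV[1]=max(VV[1],msg_vec) then VV[1][1]++ -> VV[1]=[2, 3]
Event 4: SEND 0->1: VV[0][0]++ -> VV[0]=[3, 2], msg_vec=[3, 2]; VV[1]=max(VV[1],msg_vec) then VV[1][1]++ -> VV[1]=[3, 4]
Event 5: SEND 0->1: VV[0][0]++ -> VV[0]=[4, 2], msg_vec=[4, 2]; VV[1]=max(VV[1],msg_vec) then VV[1][1]++ -> VV[1]=[4, 5]
Event 6: LOCAL 0: VV[0][0]++ -> VV[0]=[5, 2]
Final vectors: VV[0]=[5, 2]; VV[1]=[4, 5]

Answer: 5 2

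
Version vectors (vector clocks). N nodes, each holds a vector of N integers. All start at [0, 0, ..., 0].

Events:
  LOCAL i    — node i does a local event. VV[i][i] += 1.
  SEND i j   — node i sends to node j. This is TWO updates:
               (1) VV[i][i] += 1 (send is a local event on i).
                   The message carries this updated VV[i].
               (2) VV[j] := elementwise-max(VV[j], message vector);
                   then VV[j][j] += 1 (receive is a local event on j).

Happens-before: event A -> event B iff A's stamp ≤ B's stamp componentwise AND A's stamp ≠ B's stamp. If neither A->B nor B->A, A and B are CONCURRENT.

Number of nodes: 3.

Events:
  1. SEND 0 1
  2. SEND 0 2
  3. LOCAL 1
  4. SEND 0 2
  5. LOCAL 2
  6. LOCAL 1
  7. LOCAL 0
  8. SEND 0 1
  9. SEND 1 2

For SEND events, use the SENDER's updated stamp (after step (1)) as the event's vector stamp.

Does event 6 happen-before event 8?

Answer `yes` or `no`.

Answer: no

Derivation:
Initial: VV[0]=[0, 0, 0]
Initial: VV[1]=[0, 0, 0]
Initial: VV[2]=[0, 0, 0]
Event 1: SEND 0->1: VV[0][0]++ -> VV[0]=[1, 0, 0], msg_vec=[1, 0, 0]; VV[1]=max(VV[1],msg_vec) then VV[1][1]++ -> VV[1]=[1, 1, 0]
Event 2: SEND 0->2: VV[0][0]++ -> VV[0]=[2, 0, 0], msg_vec=[2, 0, 0]; VV[2]=max(VV[2],msg_vec) then VV[2][2]++ -> VV[2]=[2, 0, 1]
Event 3: LOCAL 1: VV[1][1]++ -> VV[1]=[1, 2, 0]
Event 4: SEND 0->2: VV[0][0]++ -> VV[0]=[3, 0, 0], msg_vec=[3, 0, 0]; VV[2]=max(VV[2],msg_vec) then VV[2][2]++ -> VV[2]=[3, 0, 2]
Event 5: LOCAL 2: VV[2][2]++ -> VV[2]=[3, 0, 3]
Event 6: LOCAL 1: VV[1][1]++ -> VV[1]=[1, 3, 0]
Event 7: LOCAL 0: VV[0][0]++ -> VV[0]=[4, 0, 0]
Event 8: SEND 0->1: VV[0][0]++ -> VV[0]=[5, 0, 0], msg_vec=[5, 0, 0]; VV[1]=max(VV[1],msg_vec) then VV[1][1]++ -> VV[1]=[5, 4, 0]
Event 9: SEND 1->2: VV[1][1]++ -> VV[1]=[5, 5, 0], msg_vec=[5, 5, 0]; VV[2]=max(VV[2],msg_vec) then VV[2][2]++ -> VV[2]=[5, 5, 4]
Event 6 stamp: [1, 3, 0]
Event 8 stamp: [5, 0, 0]
[1, 3, 0] <= [5, 0, 0]? False. Equal? False. Happens-before: False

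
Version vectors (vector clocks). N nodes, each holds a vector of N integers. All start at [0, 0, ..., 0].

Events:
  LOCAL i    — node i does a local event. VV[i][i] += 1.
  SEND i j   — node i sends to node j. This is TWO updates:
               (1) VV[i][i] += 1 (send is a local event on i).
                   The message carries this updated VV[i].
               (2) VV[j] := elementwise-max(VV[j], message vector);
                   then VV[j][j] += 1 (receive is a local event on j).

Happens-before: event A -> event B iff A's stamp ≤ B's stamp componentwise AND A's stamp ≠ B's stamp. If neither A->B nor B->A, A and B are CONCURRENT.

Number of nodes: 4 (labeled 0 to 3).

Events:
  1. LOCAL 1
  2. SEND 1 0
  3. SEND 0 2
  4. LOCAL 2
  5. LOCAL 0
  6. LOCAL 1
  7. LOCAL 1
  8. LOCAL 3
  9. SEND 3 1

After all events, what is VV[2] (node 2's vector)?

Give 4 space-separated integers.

Initial: VV[0]=[0, 0, 0, 0]
Initial: VV[1]=[0, 0, 0, 0]
Initial: VV[2]=[0, 0, 0, 0]
Initial: VV[3]=[0, 0, 0, 0]
Event 1: LOCAL 1: VV[1][1]++ -> VV[1]=[0, 1, 0, 0]
Event 2: SEND 1->0: VV[1][1]++ -> VV[1]=[0, 2, 0, 0], msg_vec=[0, 2, 0, 0]; VV[0]=max(VV[0],msg_vec) then VV[0][0]++ -> VV[0]=[1, 2, 0, 0]
Event 3: SEND 0->2: VV[0][0]++ -> VV[0]=[2, 2, 0, 0], msg_vec=[2, 2, 0, 0]; VV[2]=max(VV[2],msg_vec) then VV[2][2]++ -> VV[2]=[2, 2, 1, 0]
Event 4: LOCAL 2: VV[2][2]++ -> VV[2]=[2, 2, 2, 0]
Event 5: LOCAL 0: VV[0][0]++ -> VV[0]=[3, 2, 0, 0]
Event 6: LOCAL 1: VV[1][1]++ -> VV[1]=[0, 3, 0, 0]
Event 7: LOCAL 1: VV[1][1]++ -> VV[1]=[0, 4, 0, 0]
Event 8: LOCAL 3: VV[3][3]++ -> VV[3]=[0, 0, 0, 1]
Event 9: SEND 3->1: VV[3][3]++ -> VV[3]=[0, 0, 0, 2], msg_vec=[0, 0, 0, 2]; VV[1]=max(VV[1],msg_vec) then VV[1][1]++ -> VV[1]=[0, 5, 0, 2]
Final vectors: VV[0]=[3, 2, 0, 0]; VV[1]=[0, 5, 0, 2]; VV[2]=[2, 2, 2, 0]; VV[3]=[0, 0, 0, 2]

Answer: 2 2 2 0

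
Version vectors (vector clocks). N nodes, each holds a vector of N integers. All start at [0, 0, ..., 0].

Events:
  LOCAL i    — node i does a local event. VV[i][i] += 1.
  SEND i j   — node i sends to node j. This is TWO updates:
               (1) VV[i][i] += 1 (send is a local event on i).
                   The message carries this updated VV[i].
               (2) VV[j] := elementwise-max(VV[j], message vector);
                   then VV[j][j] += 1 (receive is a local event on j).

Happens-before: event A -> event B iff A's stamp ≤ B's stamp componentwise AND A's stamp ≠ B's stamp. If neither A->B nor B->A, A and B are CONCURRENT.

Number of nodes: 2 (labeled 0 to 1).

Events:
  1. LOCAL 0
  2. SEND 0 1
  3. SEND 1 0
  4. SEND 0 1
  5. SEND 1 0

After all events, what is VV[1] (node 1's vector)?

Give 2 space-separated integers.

Initial: VV[0]=[0, 0]
Initial: VV[1]=[0, 0]
Event 1: LOCAL 0: VV[0][0]++ -> VV[0]=[1, 0]
Event 2: SEND 0->1: VV[0][0]++ -> VV[0]=[2, 0], msg_vec=[2, 0]; VV[1]=max(VV[1],msg_vec) then VV[1][1]++ -> VV[1]=[2, 1]
Event 3: SEND 1->0: VV[1][1]++ -> VV[1]=[2, 2], msg_vec=[2, 2]; VV[0]=max(VV[0],msg_vec) then VV[0][0]++ -> VV[0]=[3, 2]
Event 4: SEND 0->1: VV[0][0]++ -> VV[0]=[4, 2], msg_vec=[4, 2]; VV[1]=max(VV[1],msg_vec) then VV[1][1]++ -> VV[1]=[4, 3]
Event 5: SEND 1->0: VV[1][1]++ -> VV[1]=[4, 4], msg_vec=[4, 4]; VV[0]=max(VV[0],msg_vec) then VV[0][0]++ -> VV[0]=[5, 4]
Final vectors: VV[0]=[5, 4]; VV[1]=[4, 4]

Answer: 4 4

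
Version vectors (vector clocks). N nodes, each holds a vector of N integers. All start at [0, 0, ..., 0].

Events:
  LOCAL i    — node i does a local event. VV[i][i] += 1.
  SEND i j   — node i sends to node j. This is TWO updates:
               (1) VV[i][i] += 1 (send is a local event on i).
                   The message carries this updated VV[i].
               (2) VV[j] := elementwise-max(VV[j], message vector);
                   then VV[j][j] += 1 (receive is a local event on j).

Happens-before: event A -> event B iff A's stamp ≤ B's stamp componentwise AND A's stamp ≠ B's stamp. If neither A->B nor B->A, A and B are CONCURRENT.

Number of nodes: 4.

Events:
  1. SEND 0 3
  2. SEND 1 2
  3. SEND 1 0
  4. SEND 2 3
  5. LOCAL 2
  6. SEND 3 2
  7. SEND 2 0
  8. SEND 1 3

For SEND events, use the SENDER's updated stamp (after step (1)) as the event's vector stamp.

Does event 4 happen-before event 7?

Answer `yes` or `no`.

Answer: yes

Derivation:
Initial: VV[0]=[0, 0, 0, 0]
Initial: VV[1]=[0, 0, 0, 0]
Initial: VV[2]=[0, 0, 0, 0]
Initial: VV[3]=[0, 0, 0, 0]
Event 1: SEND 0->3: VV[0][0]++ -> VV[0]=[1, 0, 0, 0], msg_vec=[1, 0, 0, 0]; VV[3]=max(VV[3],msg_vec) then VV[3][3]++ -> VV[3]=[1, 0, 0, 1]
Event 2: SEND 1->2: VV[1][1]++ -> VV[1]=[0, 1, 0, 0], msg_vec=[0, 1, 0, 0]; VV[2]=max(VV[2],msg_vec) then VV[2][2]++ -> VV[2]=[0, 1, 1, 0]
Event 3: SEND 1->0: VV[1][1]++ -> VV[1]=[0, 2, 0, 0], msg_vec=[0, 2, 0, 0]; VV[0]=max(VV[0],msg_vec) then VV[0][0]++ -> VV[0]=[2, 2, 0, 0]
Event 4: SEND 2->3: VV[2][2]++ -> VV[2]=[0, 1, 2, 0], msg_vec=[0, 1, 2, 0]; VV[3]=max(VV[3],msg_vec) then VV[3][3]++ -> VV[3]=[1, 1, 2, 2]
Event 5: LOCAL 2: VV[2][2]++ -> VV[2]=[0, 1, 3, 0]
Event 6: SEND 3->2: VV[3][3]++ -> VV[3]=[1, 1, 2, 3], msg_vec=[1, 1, 2, 3]; VV[2]=max(VV[2],msg_vec) then VV[2][2]++ -> VV[2]=[1, 1, 4, 3]
Event 7: SEND 2->0: VV[2][2]++ -> VV[2]=[1, 1, 5, 3], msg_vec=[1, 1, 5, 3]; VV[0]=max(VV[0],msg_vec) then VV[0][0]++ -> VV[0]=[3, 2, 5, 3]
Event 8: SEND 1->3: VV[1][1]++ -> VV[1]=[0, 3, 0, 0], msg_vec=[0, 3, 0, 0]; VV[3]=max(VV[3],msg_vec) then VV[3][3]++ -> VV[3]=[1, 3, 2, 4]
Event 4 stamp: [0, 1, 2, 0]
Event 7 stamp: [1, 1, 5, 3]
[0, 1, 2, 0] <= [1, 1, 5, 3]? True. Equal? False. Happens-before: True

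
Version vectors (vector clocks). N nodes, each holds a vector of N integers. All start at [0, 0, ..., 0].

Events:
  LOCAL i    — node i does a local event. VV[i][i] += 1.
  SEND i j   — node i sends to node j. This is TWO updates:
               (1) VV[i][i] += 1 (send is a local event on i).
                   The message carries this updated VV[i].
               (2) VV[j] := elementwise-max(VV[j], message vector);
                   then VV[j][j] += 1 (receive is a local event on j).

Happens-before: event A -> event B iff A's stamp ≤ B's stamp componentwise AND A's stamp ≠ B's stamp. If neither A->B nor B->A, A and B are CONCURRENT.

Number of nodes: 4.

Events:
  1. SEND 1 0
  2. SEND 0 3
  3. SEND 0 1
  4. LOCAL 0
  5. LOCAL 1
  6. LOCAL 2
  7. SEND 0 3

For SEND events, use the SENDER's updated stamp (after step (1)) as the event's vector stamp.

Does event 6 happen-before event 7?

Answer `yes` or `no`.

Initial: VV[0]=[0, 0, 0, 0]
Initial: VV[1]=[0, 0, 0, 0]
Initial: VV[2]=[0, 0, 0, 0]
Initial: VV[3]=[0, 0, 0, 0]
Event 1: SEND 1->0: VV[1][1]++ -> VV[1]=[0, 1, 0, 0], msg_vec=[0, 1, 0, 0]; VV[0]=max(VV[0],msg_vec) then VV[0][0]++ -> VV[0]=[1, 1, 0, 0]
Event 2: SEND 0->3: VV[0][0]++ -> VV[0]=[2, 1, 0, 0], msg_vec=[2, 1, 0, 0]; VV[3]=max(VV[3],msg_vec) then VV[3][3]++ -> VV[3]=[2, 1, 0, 1]
Event 3: SEND 0->1: VV[0][0]++ -> VV[0]=[3, 1, 0, 0], msg_vec=[3, 1, 0, 0]; VV[1]=max(VV[1],msg_vec) then VV[1][1]++ -> VV[1]=[3, 2, 0, 0]
Event 4: LOCAL 0: VV[0][0]++ -> VV[0]=[4, 1, 0, 0]
Event 5: LOCAL 1: VV[1][1]++ -> VV[1]=[3, 3, 0, 0]
Event 6: LOCAL 2: VV[2][2]++ -> VV[2]=[0, 0, 1, 0]
Event 7: SEND 0->3: VV[0][0]++ -> VV[0]=[5, 1, 0, 0], msg_vec=[5, 1, 0, 0]; VV[3]=max(VV[3],msg_vec) then VV[3][3]++ -> VV[3]=[5, 1, 0, 2]
Event 6 stamp: [0, 0, 1, 0]
Event 7 stamp: [5, 1, 0, 0]
[0, 0, 1, 0] <= [5, 1, 0, 0]? False. Equal? False. Happens-before: False

Answer: no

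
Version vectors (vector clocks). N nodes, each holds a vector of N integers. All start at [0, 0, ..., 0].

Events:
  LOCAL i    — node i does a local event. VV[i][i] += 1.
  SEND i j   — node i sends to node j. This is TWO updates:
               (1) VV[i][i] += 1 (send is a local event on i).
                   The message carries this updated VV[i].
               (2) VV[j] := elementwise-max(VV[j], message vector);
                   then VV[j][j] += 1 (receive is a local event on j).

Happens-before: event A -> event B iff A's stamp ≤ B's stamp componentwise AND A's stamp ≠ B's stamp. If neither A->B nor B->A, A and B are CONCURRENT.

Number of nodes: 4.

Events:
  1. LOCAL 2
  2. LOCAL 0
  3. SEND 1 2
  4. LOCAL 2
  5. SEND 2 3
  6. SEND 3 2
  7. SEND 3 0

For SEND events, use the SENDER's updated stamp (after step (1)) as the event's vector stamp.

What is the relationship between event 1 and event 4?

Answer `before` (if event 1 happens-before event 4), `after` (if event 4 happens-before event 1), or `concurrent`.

Initial: VV[0]=[0, 0, 0, 0]
Initial: VV[1]=[0, 0, 0, 0]
Initial: VV[2]=[0, 0, 0, 0]
Initial: VV[3]=[0, 0, 0, 0]
Event 1: LOCAL 2: VV[2][2]++ -> VV[2]=[0, 0, 1, 0]
Event 2: LOCAL 0: VV[0][0]++ -> VV[0]=[1, 0, 0, 0]
Event 3: SEND 1->2: VV[1][1]++ -> VV[1]=[0, 1, 0, 0], msg_vec=[0, 1, 0, 0]; VV[2]=max(VV[2],msg_vec) then VV[2][2]++ -> VV[2]=[0, 1, 2, 0]
Event 4: LOCAL 2: VV[2][2]++ -> VV[2]=[0, 1, 3, 0]
Event 5: SEND 2->3: VV[2][2]++ -> VV[2]=[0, 1, 4, 0], msg_vec=[0, 1, 4, 0]; VV[3]=max(VV[3],msg_vec) then VV[3][3]++ -> VV[3]=[0, 1, 4, 1]
Event 6: SEND 3->2: VV[3][3]++ -> VV[3]=[0, 1, 4, 2], msg_vec=[0, 1, 4, 2]; VV[2]=max(VV[2],msg_vec) then VV[2][2]++ -> VV[2]=[0, 1, 5, 2]
Event 7: SEND 3->0: VV[3][3]++ -> VV[3]=[0, 1, 4, 3], msg_vec=[0, 1, 4, 3]; VV[0]=max(VV[0],msg_vec) then VV[0][0]++ -> VV[0]=[2, 1, 4, 3]
Event 1 stamp: [0, 0, 1, 0]
Event 4 stamp: [0, 1, 3, 0]
[0, 0, 1, 0] <= [0, 1, 3, 0]? True
[0, 1, 3, 0] <= [0, 0, 1, 0]? False
Relation: before

Answer: before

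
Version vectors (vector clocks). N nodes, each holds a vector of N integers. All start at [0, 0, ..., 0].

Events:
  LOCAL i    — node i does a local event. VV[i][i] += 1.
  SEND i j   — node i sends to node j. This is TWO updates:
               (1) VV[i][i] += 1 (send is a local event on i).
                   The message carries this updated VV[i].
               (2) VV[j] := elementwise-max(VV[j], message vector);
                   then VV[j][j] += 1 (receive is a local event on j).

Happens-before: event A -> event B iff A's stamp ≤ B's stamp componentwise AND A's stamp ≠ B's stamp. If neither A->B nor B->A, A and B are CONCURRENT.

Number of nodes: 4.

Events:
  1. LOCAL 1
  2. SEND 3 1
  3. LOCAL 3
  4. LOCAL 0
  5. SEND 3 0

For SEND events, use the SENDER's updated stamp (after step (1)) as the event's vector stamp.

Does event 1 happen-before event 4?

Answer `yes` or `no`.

Initial: VV[0]=[0, 0, 0, 0]
Initial: VV[1]=[0, 0, 0, 0]
Initial: VV[2]=[0, 0, 0, 0]
Initial: VV[3]=[0, 0, 0, 0]
Event 1: LOCAL 1: VV[1][1]++ -> VV[1]=[0, 1, 0, 0]
Event 2: SEND 3->1: VV[3][3]++ -> VV[3]=[0, 0, 0, 1], msg_vec=[0, 0, 0, 1]; VV[1]=max(VV[1],msg_vec) then VV[1][1]++ -> VV[1]=[0, 2, 0, 1]
Event 3: LOCAL 3: VV[3][3]++ -> VV[3]=[0, 0, 0, 2]
Event 4: LOCAL 0: VV[0][0]++ -> VV[0]=[1, 0, 0, 0]
Event 5: SEND 3->0: VV[3][3]++ -> VV[3]=[0, 0, 0, 3], msg_vec=[0, 0, 0, 3]; VV[0]=max(VV[0],msg_vec) then VV[0][0]++ -> VV[0]=[2, 0, 0, 3]
Event 1 stamp: [0, 1, 0, 0]
Event 4 stamp: [1, 0, 0, 0]
[0, 1, 0, 0] <= [1, 0, 0, 0]? False. Equal? False. Happens-before: False

Answer: no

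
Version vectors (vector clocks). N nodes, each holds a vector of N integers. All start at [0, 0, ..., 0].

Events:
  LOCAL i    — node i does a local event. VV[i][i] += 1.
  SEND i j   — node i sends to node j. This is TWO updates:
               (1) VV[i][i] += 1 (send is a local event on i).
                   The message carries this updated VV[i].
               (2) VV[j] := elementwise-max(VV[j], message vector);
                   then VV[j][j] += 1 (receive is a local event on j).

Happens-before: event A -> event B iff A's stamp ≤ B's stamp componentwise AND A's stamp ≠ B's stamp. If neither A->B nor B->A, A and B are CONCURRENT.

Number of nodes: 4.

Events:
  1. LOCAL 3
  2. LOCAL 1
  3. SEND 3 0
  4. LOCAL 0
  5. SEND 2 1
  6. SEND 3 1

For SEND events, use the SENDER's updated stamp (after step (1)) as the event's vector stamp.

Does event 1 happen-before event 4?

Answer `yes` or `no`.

Answer: yes

Derivation:
Initial: VV[0]=[0, 0, 0, 0]
Initial: VV[1]=[0, 0, 0, 0]
Initial: VV[2]=[0, 0, 0, 0]
Initial: VV[3]=[0, 0, 0, 0]
Event 1: LOCAL 3: VV[3][3]++ -> VV[3]=[0, 0, 0, 1]
Event 2: LOCAL 1: VV[1][1]++ -> VV[1]=[0, 1, 0, 0]
Event 3: SEND 3->0: VV[3][3]++ -> VV[3]=[0, 0, 0, 2], msg_vec=[0, 0, 0, 2]; VV[0]=max(VV[0],msg_vec) then VV[0][0]++ -> VV[0]=[1, 0, 0, 2]
Event 4: LOCAL 0: VV[0][0]++ -> VV[0]=[2, 0, 0, 2]
Event 5: SEND 2->1: VV[2][2]++ -> VV[2]=[0, 0, 1, 0], msg_vec=[0, 0, 1, 0]; VV[1]=max(VV[1],msg_vec) then VV[1][1]++ -> VV[1]=[0, 2, 1, 0]
Event 6: SEND 3->1: VV[3][3]++ -> VV[3]=[0, 0, 0, 3], msg_vec=[0, 0, 0, 3]; VV[1]=max(VV[1],msg_vec) then VV[1][1]++ -> VV[1]=[0, 3, 1, 3]
Event 1 stamp: [0, 0, 0, 1]
Event 4 stamp: [2, 0, 0, 2]
[0, 0, 0, 1] <= [2, 0, 0, 2]? True. Equal? False. Happens-before: True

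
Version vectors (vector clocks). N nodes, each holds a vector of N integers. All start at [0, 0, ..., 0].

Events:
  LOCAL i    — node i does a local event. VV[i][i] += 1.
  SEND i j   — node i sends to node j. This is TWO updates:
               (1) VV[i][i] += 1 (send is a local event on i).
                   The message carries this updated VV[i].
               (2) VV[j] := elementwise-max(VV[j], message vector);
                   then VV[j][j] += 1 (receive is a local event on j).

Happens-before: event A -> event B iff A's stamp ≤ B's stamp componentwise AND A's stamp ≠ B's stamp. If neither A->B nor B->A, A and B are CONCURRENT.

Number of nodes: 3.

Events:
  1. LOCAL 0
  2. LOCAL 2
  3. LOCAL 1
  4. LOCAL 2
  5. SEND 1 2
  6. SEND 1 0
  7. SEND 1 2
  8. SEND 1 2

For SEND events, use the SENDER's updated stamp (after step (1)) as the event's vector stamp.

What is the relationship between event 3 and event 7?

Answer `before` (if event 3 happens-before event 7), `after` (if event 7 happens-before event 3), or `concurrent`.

Answer: before

Derivation:
Initial: VV[0]=[0, 0, 0]
Initial: VV[1]=[0, 0, 0]
Initial: VV[2]=[0, 0, 0]
Event 1: LOCAL 0: VV[0][0]++ -> VV[0]=[1, 0, 0]
Event 2: LOCAL 2: VV[2][2]++ -> VV[2]=[0, 0, 1]
Event 3: LOCAL 1: VV[1][1]++ -> VV[1]=[0, 1, 0]
Event 4: LOCAL 2: VV[2][2]++ -> VV[2]=[0, 0, 2]
Event 5: SEND 1->2: VV[1][1]++ -> VV[1]=[0, 2, 0], msg_vec=[0, 2, 0]; VV[2]=max(VV[2],msg_vec) then VV[2][2]++ -> VV[2]=[0, 2, 3]
Event 6: SEND 1->0: VV[1][1]++ -> VV[1]=[0, 3, 0], msg_vec=[0, 3, 0]; VV[0]=max(VV[0],msg_vec) then VV[0][0]++ -> VV[0]=[2, 3, 0]
Event 7: SEND 1->2: VV[1][1]++ -> VV[1]=[0, 4, 0], msg_vec=[0, 4, 0]; VV[2]=max(VV[2],msg_vec) then VV[2][2]++ -> VV[2]=[0, 4, 4]
Event 8: SEND 1->2: VV[1][1]++ -> VV[1]=[0, 5, 0], msg_vec=[0, 5, 0]; VV[2]=max(VV[2],msg_vec) then VV[2][2]++ -> VV[2]=[0, 5, 5]
Event 3 stamp: [0, 1, 0]
Event 7 stamp: [0, 4, 0]
[0, 1, 0] <= [0, 4, 0]? True
[0, 4, 0] <= [0, 1, 0]? False
Relation: before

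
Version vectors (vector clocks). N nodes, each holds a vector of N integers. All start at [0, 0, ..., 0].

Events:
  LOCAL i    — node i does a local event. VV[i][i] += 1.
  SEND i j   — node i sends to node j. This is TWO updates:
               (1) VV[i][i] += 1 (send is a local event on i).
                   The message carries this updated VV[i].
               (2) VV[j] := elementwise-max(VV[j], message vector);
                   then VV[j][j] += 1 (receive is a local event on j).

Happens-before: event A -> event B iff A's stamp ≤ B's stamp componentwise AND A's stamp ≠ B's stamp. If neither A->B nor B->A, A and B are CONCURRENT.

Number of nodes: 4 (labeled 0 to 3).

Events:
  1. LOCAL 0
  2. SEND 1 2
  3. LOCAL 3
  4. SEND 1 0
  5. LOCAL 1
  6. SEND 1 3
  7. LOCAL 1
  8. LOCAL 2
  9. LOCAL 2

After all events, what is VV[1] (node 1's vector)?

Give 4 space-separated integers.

Initial: VV[0]=[0, 0, 0, 0]
Initial: VV[1]=[0, 0, 0, 0]
Initial: VV[2]=[0, 0, 0, 0]
Initial: VV[3]=[0, 0, 0, 0]
Event 1: LOCAL 0: VV[0][0]++ -> VV[0]=[1, 0, 0, 0]
Event 2: SEND 1->2: VV[1][1]++ -> VV[1]=[0, 1, 0, 0], msg_vec=[0, 1, 0, 0]; VV[2]=max(VV[2],msg_vec) then VV[2][2]++ -> VV[2]=[0, 1, 1, 0]
Event 3: LOCAL 3: VV[3][3]++ -> VV[3]=[0, 0, 0, 1]
Event 4: SEND 1->0: VV[1][1]++ -> VV[1]=[0, 2, 0, 0], msg_vec=[0, 2, 0, 0]; VV[0]=max(VV[0],msg_vec) then VV[0][0]++ -> VV[0]=[2, 2, 0, 0]
Event 5: LOCAL 1: VV[1][1]++ -> VV[1]=[0, 3, 0, 0]
Event 6: SEND 1->3: VV[1][1]++ -> VV[1]=[0, 4, 0, 0], msg_vec=[0, 4, 0, 0]; VV[3]=max(VV[3],msg_vec) then VV[3][3]++ -> VV[3]=[0, 4, 0, 2]
Event 7: LOCAL 1: VV[1][1]++ -> VV[1]=[0, 5, 0, 0]
Event 8: LOCAL 2: VV[2][2]++ -> VV[2]=[0, 1, 2, 0]
Event 9: LOCAL 2: VV[2][2]++ -> VV[2]=[0, 1, 3, 0]
Final vectors: VV[0]=[2, 2, 0, 0]; VV[1]=[0, 5, 0, 0]; VV[2]=[0, 1, 3, 0]; VV[3]=[0, 4, 0, 2]

Answer: 0 5 0 0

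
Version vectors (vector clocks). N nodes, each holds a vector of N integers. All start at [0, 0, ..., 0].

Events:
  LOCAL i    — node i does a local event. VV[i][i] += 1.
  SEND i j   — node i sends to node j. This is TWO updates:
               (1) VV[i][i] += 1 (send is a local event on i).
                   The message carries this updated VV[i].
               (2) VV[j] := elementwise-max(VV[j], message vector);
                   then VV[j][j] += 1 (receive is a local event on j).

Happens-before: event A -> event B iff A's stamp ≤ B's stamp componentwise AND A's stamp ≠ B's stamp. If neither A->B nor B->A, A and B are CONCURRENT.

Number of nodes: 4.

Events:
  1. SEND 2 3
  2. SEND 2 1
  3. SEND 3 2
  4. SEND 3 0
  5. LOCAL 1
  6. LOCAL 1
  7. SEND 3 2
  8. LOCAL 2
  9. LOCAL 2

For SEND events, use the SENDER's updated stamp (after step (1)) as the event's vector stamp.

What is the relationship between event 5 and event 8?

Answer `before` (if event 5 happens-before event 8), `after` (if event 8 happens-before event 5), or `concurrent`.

Answer: concurrent

Derivation:
Initial: VV[0]=[0, 0, 0, 0]
Initial: VV[1]=[0, 0, 0, 0]
Initial: VV[2]=[0, 0, 0, 0]
Initial: VV[3]=[0, 0, 0, 0]
Event 1: SEND 2->3: VV[2][2]++ -> VV[2]=[0, 0, 1, 0], msg_vec=[0, 0, 1, 0]; VV[3]=max(VV[3],msg_vec) then VV[3][3]++ -> VV[3]=[0, 0, 1, 1]
Event 2: SEND 2->1: VV[2][2]++ -> VV[2]=[0, 0, 2, 0], msg_vec=[0, 0, 2, 0]; VV[1]=max(VV[1],msg_vec) then VV[1][1]++ -> VV[1]=[0, 1, 2, 0]
Event 3: SEND 3->2: VV[3][3]++ -> VV[3]=[0, 0, 1, 2], msg_vec=[0, 0, 1, 2]; VV[2]=max(VV[2],msg_vec) then VV[2][2]++ -> VV[2]=[0, 0, 3, 2]
Event 4: SEND 3->0: VV[3][3]++ -> VV[3]=[0, 0, 1, 3], msg_vec=[0, 0, 1, 3]; VV[0]=max(VV[0],msg_vec) then VV[0][0]++ -> VV[0]=[1, 0, 1, 3]
Event 5: LOCAL 1: VV[1][1]++ -> VV[1]=[0, 2, 2, 0]
Event 6: LOCAL 1: VV[1][1]++ -> VV[1]=[0, 3, 2, 0]
Event 7: SEND 3->2: VV[3][3]++ -> VV[3]=[0, 0, 1, 4], msg_vec=[0, 0, 1, 4]; VV[2]=max(VV[2],msg_vec) then VV[2][2]++ -> VV[2]=[0, 0, 4, 4]
Event 8: LOCAL 2: VV[2][2]++ -> VV[2]=[0, 0, 5, 4]
Event 9: LOCAL 2: VV[2][2]++ -> VV[2]=[0, 0, 6, 4]
Event 5 stamp: [0, 2, 2, 0]
Event 8 stamp: [0, 0, 5, 4]
[0, 2, 2, 0] <= [0, 0, 5, 4]? False
[0, 0, 5, 4] <= [0, 2, 2, 0]? False
Relation: concurrent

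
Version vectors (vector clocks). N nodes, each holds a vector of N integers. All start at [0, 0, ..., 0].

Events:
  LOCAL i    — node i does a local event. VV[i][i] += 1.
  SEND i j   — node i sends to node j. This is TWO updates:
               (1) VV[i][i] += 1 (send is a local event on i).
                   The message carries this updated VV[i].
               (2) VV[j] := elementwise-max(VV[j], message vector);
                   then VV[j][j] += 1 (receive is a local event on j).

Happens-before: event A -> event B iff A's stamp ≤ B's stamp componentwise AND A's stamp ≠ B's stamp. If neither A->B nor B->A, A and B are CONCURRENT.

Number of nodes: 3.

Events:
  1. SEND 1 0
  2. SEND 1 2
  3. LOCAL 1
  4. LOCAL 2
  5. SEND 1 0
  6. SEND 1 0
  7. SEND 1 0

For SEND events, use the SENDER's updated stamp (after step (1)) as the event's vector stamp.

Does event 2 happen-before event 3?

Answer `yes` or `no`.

Answer: yes

Derivation:
Initial: VV[0]=[0, 0, 0]
Initial: VV[1]=[0, 0, 0]
Initial: VV[2]=[0, 0, 0]
Event 1: SEND 1->0: VV[1][1]++ -> VV[1]=[0, 1, 0], msg_vec=[0, 1, 0]; VV[0]=max(VV[0],msg_vec) then VV[0][0]++ -> VV[0]=[1, 1, 0]
Event 2: SEND 1->2: VV[1][1]++ -> VV[1]=[0, 2, 0], msg_vec=[0, 2, 0]; VV[2]=max(VV[2],msg_vec) then VV[2][2]++ -> VV[2]=[0, 2, 1]
Event 3: LOCAL 1: VV[1][1]++ -> VV[1]=[0, 3, 0]
Event 4: LOCAL 2: VV[2][2]++ -> VV[2]=[0, 2, 2]
Event 5: SEND 1->0: VV[1][1]++ -> VV[1]=[0, 4, 0], msg_vec=[0, 4, 0]; VV[0]=max(VV[0],msg_vec) then VV[0][0]++ -> VV[0]=[2, 4, 0]
Event 6: SEND 1->0: VV[1][1]++ -> VV[1]=[0, 5, 0], msg_vec=[0, 5, 0]; VV[0]=max(VV[0],msg_vec) then VV[0][0]++ -> VV[0]=[3, 5, 0]
Event 7: SEND 1->0: VV[1][1]++ -> VV[1]=[0, 6, 0], msg_vec=[0, 6, 0]; VV[0]=max(VV[0],msg_vec) then VV[0][0]++ -> VV[0]=[4, 6, 0]
Event 2 stamp: [0, 2, 0]
Event 3 stamp: [0, 3, 0]
[0, 2, 0] <= [0, 3, 0]? True. Equal? False. Happens-before: True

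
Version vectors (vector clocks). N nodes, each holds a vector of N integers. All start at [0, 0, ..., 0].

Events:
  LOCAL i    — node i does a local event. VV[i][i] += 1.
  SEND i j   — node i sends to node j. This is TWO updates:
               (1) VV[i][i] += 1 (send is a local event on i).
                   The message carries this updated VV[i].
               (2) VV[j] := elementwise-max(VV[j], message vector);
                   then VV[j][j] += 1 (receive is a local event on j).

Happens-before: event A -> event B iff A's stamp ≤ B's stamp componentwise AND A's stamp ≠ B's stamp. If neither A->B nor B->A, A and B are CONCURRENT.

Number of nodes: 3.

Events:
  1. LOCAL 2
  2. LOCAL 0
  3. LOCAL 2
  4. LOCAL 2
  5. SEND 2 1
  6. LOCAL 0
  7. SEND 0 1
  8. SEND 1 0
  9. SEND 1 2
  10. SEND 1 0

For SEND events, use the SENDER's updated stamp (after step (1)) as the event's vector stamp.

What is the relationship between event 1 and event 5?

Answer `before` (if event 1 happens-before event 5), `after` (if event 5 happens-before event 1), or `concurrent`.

Answer: before

Derivation:
Initial: VV[0]=[0, 0, 0]
Initial: VV[1]=[0, 0, 0]
Initial: VV[2]=[0, 0, 0]
Event 1: LOCAL 2: VV[2][2]++ -> VV[2]=[0, 0, 1]
Event 2: LOCAL 0: VV[0][0]++ -> VV[0]=[1, 0, 0]
Event 3: LOCAL 2: VV[2][2]++ -> VV[2]=[0, 0, 2]
Event 4: LOCAL 2: VV[2][2]++ -> VV[2]=[0, 0, 3]
Event 5: SEND 2->1: VV[2][2]++ -> VV[2]=[0, 0, 4], msg_vec=[0, 0, 4]; VV[1]=max(VV[1],msg_vec) then VV[1][1]++ -> VV[1]=[0, 1, 4]
Event 6: LOCAL 0: VV[0][0]++ -> VV[0]=[2, 0, 0]
Event 7: SEND 0->1: VV[0][0]++ -> VV[0]=[3, 0, 0], msg_vec=[3, 0, 0]; VV[1]=max(VV[1],msg_vec) then VV[1][1]++ -> VV[1]=[3, 2, 4]
Event 8: SEND 1->0: VV[1][1]++ -> VV[1]=[3, 3, 4], msg_vec=[3, 3, 4]; VV[0]=max(VV[0],msg_vec) then VV[0][0]++ -> VV[0]=[4, 3, 4]
Event 9: SEND 1->2: VV[1][1]++ -> VV[1]=[3, 4, 4], msg_vec=[3, 4, 4]; VV[2]=max(VV[2],msg_vec) then VV[2][2]++ -> VV[2]=[3, 4, 5]
Event 10: SEND 1->0: VV[1][1]++ -> VV[1]=[3, 5, 4], msg_vec=[3, 5, 4]; VV[0]=max(VV[0],msg_vec) then VV[0][0]++ -> VV[0]=[5, 5, 4]
Event 1 stamp: [0, 0, 1]
Event 5 stamp: [0, 0, 4]
[0, 0, 1] <= [0, 0, 4]? True
[0, 0, 4] <= [0, 0, 1]? False
Relation: before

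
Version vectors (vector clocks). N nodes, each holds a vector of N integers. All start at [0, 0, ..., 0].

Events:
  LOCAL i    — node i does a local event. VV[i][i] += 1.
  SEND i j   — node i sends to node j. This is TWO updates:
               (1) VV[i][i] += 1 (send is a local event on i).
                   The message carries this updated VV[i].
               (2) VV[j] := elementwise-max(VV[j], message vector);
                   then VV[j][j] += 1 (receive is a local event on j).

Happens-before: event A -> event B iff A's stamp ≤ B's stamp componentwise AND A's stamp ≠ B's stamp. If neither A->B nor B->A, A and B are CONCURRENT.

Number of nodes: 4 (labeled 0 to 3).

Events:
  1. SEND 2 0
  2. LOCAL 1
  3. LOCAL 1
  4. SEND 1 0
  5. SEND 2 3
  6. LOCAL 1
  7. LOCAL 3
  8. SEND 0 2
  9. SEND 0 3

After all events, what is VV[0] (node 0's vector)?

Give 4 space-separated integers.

Answer: 4 3 1 0

Derivation:
Initial: VV[0]=[0, 0, 0, 0]
Initial: VV[1]=[0, 0, 0, 0]
Initial: VV[2]=[0, 0, 0, 0]
Initial: VV[3]=[0, 0, 0, 0]
Event 1: SEND 2->0: VV[2][2]++ -> VV[2]=[0, 0, 1, 0], msg_vec=[0, 0, 1, 0]; VV[0]=max(VV[0],msg_vec) then VV[0][0]++ -> VV[0]=[1, 0, 1, 0]
Event 2: LOCAL 1: VV[1][1]++ -> VV[1]=[0, 1, 0, 0]
Event 3: LOCAL 1: VV[1][1]++ -> VV[1]=[0, 2, 0, 0]
Event 4: SEND 1->0: VV[1][1]++ -> VV[1]=[0, 3, 0, 0], msg_vec=[0, 3, 0, 0]; VV[0]=max(VV[0],msg_vec) then VV[0][0]++ -> VV[0]=[2, 3, 1, 0]
Event 5: SEND 2->3: VV[2][2]++ -> VV[2]=[0, 0, 2, 0], msg_vec=[0, 0, 2, 0]; VV[3]=max(VV[3],msg_vec) then VV[3][3]++ -> VV[3]=[0, 0, 2, 1]
Event 6: LOCAL 1: VV[1][1]++ -> VV[1]=[0, 4, 0, 0]
Event 7: LOCAL 3: VV[3][3]++ -> VV[3]=[0, 0, 2, 2]
Event 8: SEND 0->2: VV[0][0]++ -> VV[0]=[3, 3, 1, 0], msg_vec=[3, 3, 1, 0]; VV[2]=max(VV[2],msg_vec) then VV[2][2]++ -> VV[2]=[3, 3, 3, 0]
Event 9: SEND 0->3: VV[0][0]++ -> VV[0]=[4, 3, 1, 0], msg_vec=[4, 3, 1, 0]; VV[3]=max(VV[3],msg_vec) then VV[3][3]++ -> VV[3]=[4, 3, 2, 3]
Final vectors: VV[0]=[4, 3, 1, 0]; VV[1]=[0, 4, 0, 0]; VV[2]=[3, 3, 3, 0]; VV[3]=[4, 3, 2, 3]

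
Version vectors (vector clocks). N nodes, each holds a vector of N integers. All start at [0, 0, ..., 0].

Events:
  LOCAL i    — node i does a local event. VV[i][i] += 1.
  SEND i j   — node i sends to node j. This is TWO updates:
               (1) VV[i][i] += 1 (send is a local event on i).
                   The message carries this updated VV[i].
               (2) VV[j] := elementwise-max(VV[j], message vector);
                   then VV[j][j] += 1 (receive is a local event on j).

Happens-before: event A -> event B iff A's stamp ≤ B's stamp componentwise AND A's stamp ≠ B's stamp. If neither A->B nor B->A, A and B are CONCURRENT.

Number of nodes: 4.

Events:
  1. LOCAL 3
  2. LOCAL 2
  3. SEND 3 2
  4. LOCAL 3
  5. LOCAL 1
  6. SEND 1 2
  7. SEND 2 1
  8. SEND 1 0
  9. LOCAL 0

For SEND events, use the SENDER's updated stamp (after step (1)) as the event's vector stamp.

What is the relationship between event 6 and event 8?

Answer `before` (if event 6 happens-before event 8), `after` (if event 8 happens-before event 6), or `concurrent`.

Answer: before

Derivation:
Initial: VV[0]=[0, 0, 0, 0]
Initial: VV[1]=[0, 0, 0, 0]
Initial: VV[2]=[0, 0, 0, 0]
Initial: VV[3]=[0, 0, 0, 0]
Event 1: LOCAL 3: VV[3][3]++ -> VV[3]=[0, 0, 0, 1]
Event 2: LOCAL 2: VV[2][2]++ -> VV[2]=[0, 0, 1, 0]
Event 3: SEND 3->2: VV[3][3]++ -> VV[3]=[0, 0, 0, 2], msg_vec=[0, 0, 0, 2]; VV[2]=max(VV[2],msg_vec) then VV[2][2]++ -> VV[2]=[0, 0, 2, 2]
Event 4: LOCAL 3: VV[3][3]++ -> VV[3]=[0, 0, 0, 3]
Event 5: LOCAL 1: VV[1][1]++ -> VV[1]=[0, 1, 0, 0]
Event 6: SEND 1->2: VV[1][1]++ -> VV[1]=[0, 2, 0, 0], msg_vec=[0, 2, 0, 0]; VV[2]=max(VV[2],msg_vec) then VV[2][2]++ -> VV[2]=[0, 2, 3, 2]
Event 7: SEND 2->1: VV[2][2]++ -> VV[2]=[0, 2, 4, 2], msg_vec=[0, 2, 4, 2]; VV[1]=max(VV[1],msg_vec) then VV[1][1]++ -> VV[1]=[0, 3, 4, 2]
Event 8: SEND 1->0: VV[1][1]++ -> VV[1]=[0, 4, 4, 2], msg_vec=[0, 4, 4, 2]; VV[0]=max(VV[0],msg_vec) then VV[0][0]++ -> VV[0]=[1, 4, 4, 2]
Event 9: LOCAL 0: VV[0][0]++ -> VV[0]=[2, 4, 4, 2]
Event 6 stamp: [0, 2, 0, 0]
Event 8 stamp: [0, 4, 4, 2]
[0, 2, 0, 0] <= [0, 4, 4, 2]? True
[0, 4, 4, 2] <= [0, 2, 0, 0]? False
Relation: before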